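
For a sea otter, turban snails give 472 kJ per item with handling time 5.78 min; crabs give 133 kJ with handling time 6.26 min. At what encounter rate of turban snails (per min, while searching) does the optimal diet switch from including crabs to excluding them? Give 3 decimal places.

At the threshold, the rate on turban snails alone equals the profitability of crabs: λ·472/(1 + λ·5.78) = 133/6.26 = 21.25.
Rearranging, λ(472 − 21.25×5.78) = 21.25, so λ = 21.25/349.2 = 0.06084 per min.

0.061 per min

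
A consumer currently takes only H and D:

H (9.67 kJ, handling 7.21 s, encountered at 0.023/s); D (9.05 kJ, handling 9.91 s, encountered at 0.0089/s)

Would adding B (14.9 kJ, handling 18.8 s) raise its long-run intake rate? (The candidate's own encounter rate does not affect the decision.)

Yes

Current rate: (0.023×9.67 + 0.0089×9.05)/(1 + 0.023×7.21 + 0.0089×9.91) = 0.2416 kJ/s.
B: E/h = 14.9/18.8 = 0.7926 kJ/s.
0.7926 > 0.2416, so adding B raises the average — include it.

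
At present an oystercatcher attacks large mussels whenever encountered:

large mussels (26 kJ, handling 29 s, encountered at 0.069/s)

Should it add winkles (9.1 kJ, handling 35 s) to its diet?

On large mussels alone, R = ΣλE/(1+Σλh) = 1.794/3.001 = 0.5978 kJ/s.
winkles: E/h = 9.1/35 = 0.26 kJ/s.
Since 0.26 < R, time spent handling winkles is better spent searching.

No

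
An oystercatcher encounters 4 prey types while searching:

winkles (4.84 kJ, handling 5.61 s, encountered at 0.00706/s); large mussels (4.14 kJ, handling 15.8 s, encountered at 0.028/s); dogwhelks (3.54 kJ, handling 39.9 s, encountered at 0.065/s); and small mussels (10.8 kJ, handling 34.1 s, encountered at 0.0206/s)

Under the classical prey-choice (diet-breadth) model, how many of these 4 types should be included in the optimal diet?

3

Profitabilities (E/h, kJ/s): winkles 0.863, small mussels 0.317, large mussels 0.262, dogwhelks 0.0887. Add prey in this order while the next type's profitability exceeds the intake rate on those already taken.
Rate on top 1: 0.03287. small mussels: 0.317 > 0.03287 → include.
Rate on top 2: 0.1473. large mussels: 0.262 > 0.1473 → include.
Rate on top 3: 0.1706. dogwhelks: 0.0887 < 0.1706 → exclude; stop.
Optimal diet: winkles, small mussels, large mussels — 3 of 4 types.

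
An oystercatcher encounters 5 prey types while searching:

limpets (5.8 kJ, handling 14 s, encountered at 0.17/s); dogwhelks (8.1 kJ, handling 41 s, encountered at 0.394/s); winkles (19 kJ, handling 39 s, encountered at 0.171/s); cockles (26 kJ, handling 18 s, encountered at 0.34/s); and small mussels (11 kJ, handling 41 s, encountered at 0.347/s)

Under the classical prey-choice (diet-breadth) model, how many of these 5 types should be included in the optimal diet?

1

Profitabilities (E/h, kJ/s): cockles 1.44, winkles 0.487, limpets 0.414, small mussels 0.268, dogwhelks 0.198. Add prey in this order while the next type's profitability exceeds the intake rate on those already taken.
Rate on top 1: 1.242. winkles: 0.487 < 1.242 → exclude; stop.
Optimal diet: cockles — 1 of 5 types.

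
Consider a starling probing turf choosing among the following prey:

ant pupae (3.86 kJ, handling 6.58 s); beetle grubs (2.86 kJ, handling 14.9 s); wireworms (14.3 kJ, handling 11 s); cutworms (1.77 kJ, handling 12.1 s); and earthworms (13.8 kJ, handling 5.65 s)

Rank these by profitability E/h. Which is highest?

earthworms

In descending order of E/h:
earthworms: 13.8/5.65 = 2.44 kJ/s
wireworms: 14.3/11 = 1.3 kJ/s
ant pupae: 3.86/6.58 = 0.587 kJ/s
beetle grubs: 2.86/14.9 = 0.192 kJ/s
cutworms: 1.77/12.1 = 0.146 kJ/s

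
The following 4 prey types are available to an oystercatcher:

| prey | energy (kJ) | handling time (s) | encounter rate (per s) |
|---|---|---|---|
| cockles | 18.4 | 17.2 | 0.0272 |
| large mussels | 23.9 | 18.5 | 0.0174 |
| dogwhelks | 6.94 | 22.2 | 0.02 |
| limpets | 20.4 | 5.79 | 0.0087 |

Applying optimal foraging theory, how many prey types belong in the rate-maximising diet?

3

E/h in descending order: limpets 3.52, large mussels 1.29, cockles 1.07, dogwhelks 0.313 kJ/s. The optimal diet is the largest prefix of this list for which every included type satisfies E_i/h_i > R on the types above it.
Rate on top 1: 0.169. large mussels: 1.29 > 0.169 → include.
Rate on top 2: 0.4324. cockles: 1.07 > 0.4324 → include.
Rate on top 3: 0.5944. dogwhelks: 0.313 < 0.5944 → exclude; stop.
Optimal diet: limpets, large mussels, cockles — 3 of 4 types.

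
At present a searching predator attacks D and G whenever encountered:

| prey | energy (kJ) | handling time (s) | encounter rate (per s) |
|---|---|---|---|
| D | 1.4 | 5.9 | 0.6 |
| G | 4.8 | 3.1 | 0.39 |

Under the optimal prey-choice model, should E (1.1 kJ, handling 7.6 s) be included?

No

Current rate: (0.6×1.4 + 0.39×4.8)/(1 + 0.6×5.9 + 0.39×3.1) = 0.4717 kJ/s.
Profitability of E: 1.1/7.6 = 0.1447 kJ/s.
0.1447 < 0.4717, so adding E would lower the average — exclude it.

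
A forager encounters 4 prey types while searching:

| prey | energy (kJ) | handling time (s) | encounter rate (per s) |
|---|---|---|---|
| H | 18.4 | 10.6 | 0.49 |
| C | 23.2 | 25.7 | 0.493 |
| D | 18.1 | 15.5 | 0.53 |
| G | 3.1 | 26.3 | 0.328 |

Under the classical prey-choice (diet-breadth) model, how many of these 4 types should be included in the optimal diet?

1

Rank by E/h (kJ/s): H 1.74, D 1.17, C 0.903, G 0.118. Include each in turn until the next type's E/h falls below the running intake rate.
Rate on top 1: 1.456. D: 1.17 < 1.456 → exclude; stop.
Optimal diet: H — 1 of 4 types.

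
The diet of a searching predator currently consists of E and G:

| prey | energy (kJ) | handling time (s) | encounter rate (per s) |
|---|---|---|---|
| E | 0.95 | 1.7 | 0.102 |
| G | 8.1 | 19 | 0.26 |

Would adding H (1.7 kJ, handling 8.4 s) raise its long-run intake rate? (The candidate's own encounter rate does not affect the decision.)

On E and G alone, R = ΣλE/(1+Σλh) = 2.203/6.113 = 0.3603 kJ/s.
H: E/h = 1.7/8.4 = 0.2024 kJ/s.
0.2024 < 0.3603, so adding H would lower the average — exclude it.

No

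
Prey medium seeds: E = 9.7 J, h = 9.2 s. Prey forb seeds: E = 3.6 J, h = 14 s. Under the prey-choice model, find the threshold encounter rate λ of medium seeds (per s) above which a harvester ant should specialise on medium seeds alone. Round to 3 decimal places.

0.035 per s

Drop forb seeds once their profitability E₂/h₂ falls below the rate achievable on medium seeds alone: E₂/h₂ = λE₁/(1 + λh₁).
Solve for λ: λE₁h₂ = E₂(1 + λh₁) → λ(E₁h₂ − E₂h₁) = E₂ → λ = E₂/(E₁h₂ − E₂h₁).
λ = 3.6/(9.7×14 − 3.6×9.2) = 3.6/102.7 = 0.03506 per s.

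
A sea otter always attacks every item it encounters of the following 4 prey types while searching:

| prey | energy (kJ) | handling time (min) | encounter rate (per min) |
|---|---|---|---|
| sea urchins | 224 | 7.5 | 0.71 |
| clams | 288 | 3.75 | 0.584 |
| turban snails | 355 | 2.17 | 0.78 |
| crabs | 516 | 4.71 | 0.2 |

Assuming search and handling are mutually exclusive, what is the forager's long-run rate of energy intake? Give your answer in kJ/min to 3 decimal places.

63.440 kJ/min

R = Σλ_iE_i / (1 + Σλ_ih_i)
Numerator: 0.71×224 + 0.584×288 + 0.78×355 + 0.2×516 = 707.3
Denominator: 1 + 0.71×7.5 + 0.584×3.75 + 0.78×2.17 + 0.2×4.71 = 11.15
R = 707.3/11.15 = 63.44 kJ/min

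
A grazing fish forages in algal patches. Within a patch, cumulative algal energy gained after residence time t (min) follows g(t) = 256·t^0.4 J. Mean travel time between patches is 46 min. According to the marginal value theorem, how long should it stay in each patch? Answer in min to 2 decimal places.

Optimal t* satisfies g'(t*) = g(t*)/(T + t*).
g'(t) = 0.4·256·t^-0.6. Setting 0.4·256·t^-0.6 = 256·t^0.4/(46+t) gives 0.4(46+t) = t, so 0.60·t = 0.4×46.
t* = 0.4×46/0.60 = 30.67 min.

30.67 min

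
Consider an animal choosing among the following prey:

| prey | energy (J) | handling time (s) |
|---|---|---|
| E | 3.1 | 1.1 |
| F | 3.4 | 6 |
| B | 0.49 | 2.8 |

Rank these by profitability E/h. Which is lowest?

Profitability E/h (J/s): E = 3.1/1.1 = 2.82, F = 3.4/6 = 0.567, B = 0.49/2.8 = 0.175.
Ranked: E > F > B.

B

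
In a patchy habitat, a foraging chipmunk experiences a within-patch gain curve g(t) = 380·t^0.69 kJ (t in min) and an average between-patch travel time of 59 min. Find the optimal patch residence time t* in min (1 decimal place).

131.3 min

Optimal t* satisfies g'(t*) = g(t*)/(T + t*).
g'(t) = 0.69·380·t^-0.31. Setting 0.69·380·t^-0.31 = 380·t^0.69/(59+t) gives 0.69(59+t) = t, so 0.31·t = 0.69×59.
t* = 0.69×59/0.31 = 131.3 min.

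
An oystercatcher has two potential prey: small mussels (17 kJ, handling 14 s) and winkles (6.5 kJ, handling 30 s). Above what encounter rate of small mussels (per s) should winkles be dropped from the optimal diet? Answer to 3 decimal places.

Drop winkles once their profitability E₂/h₂ falls below the rate achievable on small mussels alone: E₂/h₂ = λE₁/(1 + λh₁).
Solve for λ: λE₁h₂ = E₂(1 + λh₁) → λ(E₁h₂ − E₂h₁) = E₂ → λ = E₂/(E₁h₂ − E₂h₁).
λ = 6.5/(17×30 − 6.5×14) = 6.5/419 = 0.01551 per s.

0.016 per s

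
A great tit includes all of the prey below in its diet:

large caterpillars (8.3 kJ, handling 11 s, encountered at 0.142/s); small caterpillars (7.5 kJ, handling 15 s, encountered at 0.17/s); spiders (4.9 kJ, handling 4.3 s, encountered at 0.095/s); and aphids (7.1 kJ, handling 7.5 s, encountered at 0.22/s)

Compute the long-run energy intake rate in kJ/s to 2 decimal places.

Energy encountered per unit search time: 0.142×8.3 + 0.17×7.5 + 0.095×4.9 + 0.22×7.1 = 4.481 kJ/s.
Handling time per unit search time: 0.142×11 + 0.17×15 + 0.095×4.3 + 0.22×7.5 = 6.17.
Rate = 4.481/(1 + 6.17) = 0.6249 kJ/s.

0.62 kJ/s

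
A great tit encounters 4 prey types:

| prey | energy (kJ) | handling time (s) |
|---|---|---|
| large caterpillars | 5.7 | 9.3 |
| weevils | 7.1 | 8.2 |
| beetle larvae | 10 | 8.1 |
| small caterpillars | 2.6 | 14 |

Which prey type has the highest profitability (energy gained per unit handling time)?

beetle larvae

In descending order of E/h:
beetle larvae: 10/8.1 = 1.23 kJ/s
weevils: 7.1/8.2 = 0.866 kJ/s
large caterpillars: 5.7/9.3 = 0.613 kJ/s
small caterpillars: 2.6/14 = 0.186 kJ/s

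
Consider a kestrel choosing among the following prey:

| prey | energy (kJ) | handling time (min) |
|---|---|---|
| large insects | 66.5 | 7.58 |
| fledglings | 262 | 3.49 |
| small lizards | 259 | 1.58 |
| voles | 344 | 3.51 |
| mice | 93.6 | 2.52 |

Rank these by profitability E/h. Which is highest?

Profitability E/h (kJ/min): large insects = 66.5/7.58 = 8.77, fledglings = 262/3.49 = 75.1, small lizards = 259/1.58 = 164, voles = 344/3.51 = 98, mice = 93.6/2.52 = 37.1.
Ranked: small lizards > voles > fledglings > mice > large insects.

small lizards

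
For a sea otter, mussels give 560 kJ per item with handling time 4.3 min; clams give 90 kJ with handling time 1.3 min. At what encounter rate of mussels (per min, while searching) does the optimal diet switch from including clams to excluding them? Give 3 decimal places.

0.264 per min

The zero-one rule: include clams iff E₂/h₂ > λE₁/(1+λh₁). Equality gives the switch point.
λE₁h₂ = E₂ + λE₂h₁ ⇒ λ = E₂/(E₁h₂ − E₂h₁) = 90/(728 − 387) = 0.2639 per min.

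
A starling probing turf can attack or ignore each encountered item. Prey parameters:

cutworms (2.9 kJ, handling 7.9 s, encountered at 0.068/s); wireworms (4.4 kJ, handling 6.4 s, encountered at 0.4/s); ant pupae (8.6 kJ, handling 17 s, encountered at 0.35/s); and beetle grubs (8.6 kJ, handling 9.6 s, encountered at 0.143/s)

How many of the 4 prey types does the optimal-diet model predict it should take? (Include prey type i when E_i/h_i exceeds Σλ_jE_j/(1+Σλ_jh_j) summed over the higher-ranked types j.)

Profitabilities (E/h, kJ/s): beetle grubs 0.896, wireworms 0.688, ant pupae 0.506, cutworms 0.367. Add prey in this order while the next type's profitability exceeds the intake rate on those already taken.
Rate on top 1: 0.5183. wireworms: 0.688 > 0.5183 → include.
Rate on top 2: 0.6061. ant pupae: 0.506 < 0.6061 → exclude; stop.
Optimal diet: beetle grubs, wireworms — 2 of 4 types.

2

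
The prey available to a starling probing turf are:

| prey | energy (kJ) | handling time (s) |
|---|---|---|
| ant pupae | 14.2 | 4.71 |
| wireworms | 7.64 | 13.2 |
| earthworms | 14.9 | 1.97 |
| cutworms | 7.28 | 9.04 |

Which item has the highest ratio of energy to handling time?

In descending order of E/h:
earthworms: 14.9/1.97 = 7.56 kJ/s
ant pupae: 14.2/4.71 = 3.01 kJ/s
cutworms: 7.28/9.04 = 0.805 kJ/s
wireworms: 7.64/13.2 = 0.579 kJ/s

earthworms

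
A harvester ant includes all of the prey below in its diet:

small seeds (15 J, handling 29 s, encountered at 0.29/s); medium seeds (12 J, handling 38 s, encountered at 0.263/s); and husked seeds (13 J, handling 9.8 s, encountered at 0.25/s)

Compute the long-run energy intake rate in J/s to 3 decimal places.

R = (0.29×15 + 0.263×12 + 0.25×13) / (1 + 0.29×29 + 0.263×38 + 0.25×9.8) = 10.76/21.85 = 0.4922 J/s.

0.492 J/s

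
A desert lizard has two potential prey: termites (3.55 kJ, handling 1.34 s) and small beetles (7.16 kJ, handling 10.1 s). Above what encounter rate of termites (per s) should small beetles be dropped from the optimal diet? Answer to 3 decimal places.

Drop small beetles once their profitability E₂/h₂ falls below the rate achievable on termites alone: E₂/h₂ = λE₁/(1 + λh₁).
Solve for λ: λE₁h₂ = E₂(1 + λh₁) → λ(E₁h₂ − E₂h₁) = E₂ → λ = E₂/(E₁h₂ − E₂h₁).
λ = 7.16/(3.55×10.1 − 7.16×1.34) = 7.16/26.26 = 0.2727 per s.

0.273 per s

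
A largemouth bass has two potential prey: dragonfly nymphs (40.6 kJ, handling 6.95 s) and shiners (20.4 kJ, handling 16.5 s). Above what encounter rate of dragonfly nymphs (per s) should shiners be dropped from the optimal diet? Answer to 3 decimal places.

The zero-one rule: include shiners iff E₂/h₂ > λE₁/(1+λh₁). Equality gives the switch point.
λE₁h₂ = E₂ + λE₂h₁ ⇒ λ = E₂/(E₁h₂ − E₂h₁) = 20.4/(669.9 − 141.8) = 0.03863 per s.

0.039 per s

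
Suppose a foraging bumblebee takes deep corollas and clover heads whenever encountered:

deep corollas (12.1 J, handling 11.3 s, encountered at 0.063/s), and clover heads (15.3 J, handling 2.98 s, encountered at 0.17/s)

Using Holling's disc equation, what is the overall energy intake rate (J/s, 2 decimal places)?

R = Σλ_iE_i / (1 + Σλ_ih_i)
Numerator: 0.063×12.1 + 0.17×15.3 = 3.363
Denominator: 1 + 0.063×11.3 + 0.17×2.98 = 2.219
R = 3.363/2.219 = 1.516 J/s

1.52 J/s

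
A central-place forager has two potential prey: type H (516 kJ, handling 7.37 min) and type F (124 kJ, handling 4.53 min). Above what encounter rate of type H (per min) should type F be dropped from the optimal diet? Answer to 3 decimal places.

The zero-one rule: include type F iff E₂/h₂ > λE₁/(1+λh₁). Equality gives the switch point.
λE₁h₂ = E₂ + λE₂h₁ ⇒ λ = E₂/(E₁h₂ − E₂h₁) = 124/(2337 − 913.9) = 0.0871 per min.

0.087 per min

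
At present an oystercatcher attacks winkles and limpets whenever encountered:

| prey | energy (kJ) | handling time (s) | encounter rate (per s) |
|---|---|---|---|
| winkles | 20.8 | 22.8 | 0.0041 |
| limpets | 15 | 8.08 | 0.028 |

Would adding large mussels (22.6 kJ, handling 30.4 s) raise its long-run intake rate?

Intake rate on the current diet: R = (0.0041×20.8 + 0.028×15) / (1 + 0.0041×22.8 + 0.028×8.08) = 0.5053/1.32 = 0.3829 kJ/s.
large mussels: E/h = 22.6/30.4 = 0.7434 kJ/s.
0.7434 > 0.3829, so adding large mussels raises the average — include it.

Yes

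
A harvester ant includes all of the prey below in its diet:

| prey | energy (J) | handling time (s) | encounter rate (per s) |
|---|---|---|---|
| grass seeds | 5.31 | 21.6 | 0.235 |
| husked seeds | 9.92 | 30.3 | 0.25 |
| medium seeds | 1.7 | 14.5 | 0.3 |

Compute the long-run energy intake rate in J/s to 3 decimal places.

Energy encountered per unit search time: 0.235×5.31 + 0.25×9.92 + 0.3×1.7 = 4.238 J/s.
Handling time per unit search time: 0.235×21.6 + 0.25×30.3 + 0.3×14.5 = 17.
Rate = 4.238/(1 + 17) = 0.2354 J/s.

0.235 J/s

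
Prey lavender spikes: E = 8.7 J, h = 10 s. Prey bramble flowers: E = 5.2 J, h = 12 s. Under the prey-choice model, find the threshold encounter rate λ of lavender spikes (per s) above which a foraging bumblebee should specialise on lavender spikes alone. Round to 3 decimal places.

At the threshold, the rate on lavender spikes alone equals the profitability of bramble flowers: λ·8.7/(1 + λ·10) = 5.2/12 = 0.4333.
Rearranging, λ(8.7 − 0.4333×10) = 0.4333, so λ = 0.4333/4.367 = 0.09924 per s.

0.099 per s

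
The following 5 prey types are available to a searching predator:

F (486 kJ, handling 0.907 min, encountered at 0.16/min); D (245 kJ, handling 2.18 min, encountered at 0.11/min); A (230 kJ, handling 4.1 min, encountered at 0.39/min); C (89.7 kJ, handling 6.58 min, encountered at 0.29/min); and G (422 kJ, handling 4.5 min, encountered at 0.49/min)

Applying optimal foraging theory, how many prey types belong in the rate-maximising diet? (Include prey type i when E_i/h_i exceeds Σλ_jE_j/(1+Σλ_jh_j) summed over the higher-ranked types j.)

3

Rank by E/h (kJ/min): F 536, D 112, G 93.8, A 56.1, C 13.6. Include each in turn until the next type's E/h falls below the running intake rate.
Rate on top 1: 67.91. D: 112 > 67.91 → include.
Rate on top 2: 75.61. G: 93.8 > 75.61 → include.
Rate on top 3: 86.77. A: 56.1 < 86.77 → exclude; stop.
Optimal diet: F, D, G — 3 of 5 types.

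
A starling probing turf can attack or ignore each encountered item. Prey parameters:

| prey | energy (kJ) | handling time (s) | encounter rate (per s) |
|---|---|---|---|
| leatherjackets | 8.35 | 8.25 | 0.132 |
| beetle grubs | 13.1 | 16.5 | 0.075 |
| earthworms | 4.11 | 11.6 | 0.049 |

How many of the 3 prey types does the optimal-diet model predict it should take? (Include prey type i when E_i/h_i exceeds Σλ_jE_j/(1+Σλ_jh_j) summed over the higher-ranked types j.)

Rank by E/h (kJ/s): leatherjackets 1.01, beetle grubs 0.794, earthworms 0.354. Include each in turn until the next type's E/h falls below the running intake rate.
Rate on top 1: 0.5276. beetle grubs: 0.794 > 0.5276 → include.
Rate on top 2: 0.6267. earthworms: 0.354 < 0.6267 → exclude; stop.
Optimal diet: leatherjackets, beetle grubs — 2 of 3 types.

2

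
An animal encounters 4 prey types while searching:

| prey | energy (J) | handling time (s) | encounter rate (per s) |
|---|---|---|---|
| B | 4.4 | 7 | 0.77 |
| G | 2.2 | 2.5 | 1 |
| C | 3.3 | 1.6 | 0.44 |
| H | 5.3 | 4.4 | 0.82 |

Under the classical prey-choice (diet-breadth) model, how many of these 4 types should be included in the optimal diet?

Profitabilities (E/h, J/s): C 2.06, H 1.2, G 0.88, B 0.629. Add prey in this order while the next type's profitability exceeds the intake rate on those already taken.
Rate on top 1: 0.8521. H: 1.2 > 0.8521 → include.
Rate on top 2: 1.091. G: 0.88 < 1.091 → exclude; stop.
Optimal diet: C, H — 2 of 4 types.

2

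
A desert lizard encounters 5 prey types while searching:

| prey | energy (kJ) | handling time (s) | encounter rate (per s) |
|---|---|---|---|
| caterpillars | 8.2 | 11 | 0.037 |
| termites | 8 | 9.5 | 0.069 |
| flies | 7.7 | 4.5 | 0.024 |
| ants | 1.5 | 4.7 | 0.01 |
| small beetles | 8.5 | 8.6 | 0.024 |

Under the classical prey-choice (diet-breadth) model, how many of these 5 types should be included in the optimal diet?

4

E/h in descending order: flies 1.71, small beetles 0.988, termites 0.842, caterpillars 0.745, ants 0.319 kJ/s. The optimal diet is the largest prefix of this list for which every included type satisfies E_i/h_i > R on the types above it.
Rate on top 1: 0.1668. small beetles: 0.988 > 0.1668 → include.
Rate on top 2: 0.2958. termites: 0.842 > 0.2958 → include.
Rate on top 3: 0.4776. caterpillars: 0.745 > 0.4776 → include.
Rate on top 4: 0.5235. ants: 0.319 < 0.5235 → exclude; stop.
Optimal diet: flies, small beetles, termites, caterpillars — 4 of 5 types.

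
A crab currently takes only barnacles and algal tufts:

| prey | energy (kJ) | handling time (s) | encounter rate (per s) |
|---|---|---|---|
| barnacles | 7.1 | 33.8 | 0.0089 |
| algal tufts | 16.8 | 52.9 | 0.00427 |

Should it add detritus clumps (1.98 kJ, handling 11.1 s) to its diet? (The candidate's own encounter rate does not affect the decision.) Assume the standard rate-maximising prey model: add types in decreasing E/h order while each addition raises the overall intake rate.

Yes

Intake rate on the current diet: R = (0.0089×7.1 + 0.00427×16.8) / (1 + 0.0089×33.8 + 0.00427×52.9) = 0.1349/1.527 = 0.08838 kJ/s.
Profitability of detritus clumps: 1.98/11.1 = 0.1784 kJ/s.
0.1784 > 0.08838, so adding detritus clumps raises the average — include it.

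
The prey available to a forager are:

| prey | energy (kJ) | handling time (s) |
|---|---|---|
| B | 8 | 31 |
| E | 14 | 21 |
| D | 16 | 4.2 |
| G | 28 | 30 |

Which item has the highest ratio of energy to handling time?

In descending order of E/h:
D: 16/4.2 = 3.81 kJ/s
G: 28/30 = 0.933 kJ/s
E: 14/21 = 0.667 kJ/s
B: 8/31 = 0.258 kJ/s

D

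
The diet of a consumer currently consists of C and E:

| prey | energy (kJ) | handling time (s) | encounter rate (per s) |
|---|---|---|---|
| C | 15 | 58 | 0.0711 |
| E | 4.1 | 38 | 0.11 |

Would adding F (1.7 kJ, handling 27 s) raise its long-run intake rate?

Intake rate on the current diet: R = (0.0711×15 + 0.11×4.1) / (1 + 0.0711×58 + 0.11×38) = 1.518/9.304 = 0.1631 kJ/s.
F: E/h = 1.7/27 = 0.06296 kJ/s.
0.06296 < 0.1631, so adding F would lower the average — exclude it.

No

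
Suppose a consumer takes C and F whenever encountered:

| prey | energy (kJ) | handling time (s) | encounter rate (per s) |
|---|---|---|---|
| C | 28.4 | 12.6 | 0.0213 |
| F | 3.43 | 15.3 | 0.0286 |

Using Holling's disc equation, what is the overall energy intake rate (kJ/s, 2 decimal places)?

0.41 kJ/s

R = Σλ_iE_i / (1 + Σλ_ih_i)
Numerator: 0.0213×28.4 + 0.0286×3.43 = 0.703
Denominator: 1 + 0.0213×12.6 + 0.0286×15.3 = 1.706
R = 0.703/1.706 = 0.4121 kJ/s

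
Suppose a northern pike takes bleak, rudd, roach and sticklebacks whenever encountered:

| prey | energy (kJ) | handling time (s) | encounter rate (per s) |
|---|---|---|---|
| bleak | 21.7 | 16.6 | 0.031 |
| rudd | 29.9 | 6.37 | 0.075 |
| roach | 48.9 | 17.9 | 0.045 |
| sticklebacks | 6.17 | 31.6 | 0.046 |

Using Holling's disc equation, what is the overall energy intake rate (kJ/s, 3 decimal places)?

1.270 kJ/s

R = (0.031×21.7 + 0.075×29.9 + 0.045×48.9 + 0.046×6.17) / (1 + 0.031×16.6 + 0.075×6.37 + 0.045×17.9 + 0.046×31.6) = 5.4/4.251 = 1.27 kJ/s.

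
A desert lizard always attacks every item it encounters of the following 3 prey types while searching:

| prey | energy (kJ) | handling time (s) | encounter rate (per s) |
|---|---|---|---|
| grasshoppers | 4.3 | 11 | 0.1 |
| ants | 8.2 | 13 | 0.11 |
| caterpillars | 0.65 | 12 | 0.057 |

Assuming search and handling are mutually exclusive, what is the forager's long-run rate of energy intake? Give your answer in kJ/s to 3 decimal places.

R = (0.1×4.3 + 0.11×8.2 + 0.057×0.65) / (1 + 0.1×11 + 0.11×13 + 0.057×12) = 1.369/4.214 = 0.3249 kJ/s.

0.325 kJ/s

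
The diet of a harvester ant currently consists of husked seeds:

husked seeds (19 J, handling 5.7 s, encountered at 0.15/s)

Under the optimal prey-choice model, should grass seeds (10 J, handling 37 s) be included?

On husked seeds alone, R = ΣλE/(1+Σλh) = 2.85/1.855 = 1.536 J/s.
grass seeds: E/h = 10/37 = 0.2703 J/s.
Since 0.2703 < R, time spent handling grass seeds is better spent searching.

No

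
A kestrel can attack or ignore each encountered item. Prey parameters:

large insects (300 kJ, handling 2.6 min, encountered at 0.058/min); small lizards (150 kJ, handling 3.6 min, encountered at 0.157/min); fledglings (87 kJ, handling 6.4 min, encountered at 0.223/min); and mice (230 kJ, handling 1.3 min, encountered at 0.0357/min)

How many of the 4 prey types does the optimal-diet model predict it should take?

Rank by E/h (kJ/min): mice 177, large insects 115, small lizards 41.7, fledglings 13.6. Include each in turn until the next type's E/h falls below the running intake rate.
Rate on top 1: 7.847. large insects: 115 > 7.847 → include.
Rate on top 2: 21.39. small lizards: 41.7 > 21.39 → include.
Rate on top 3: 27.89. fledglings: 13.6 < 27.89 → exclude; stop.
Optimal diet: mice, large insects, small lizards — 3 of 4 types.

3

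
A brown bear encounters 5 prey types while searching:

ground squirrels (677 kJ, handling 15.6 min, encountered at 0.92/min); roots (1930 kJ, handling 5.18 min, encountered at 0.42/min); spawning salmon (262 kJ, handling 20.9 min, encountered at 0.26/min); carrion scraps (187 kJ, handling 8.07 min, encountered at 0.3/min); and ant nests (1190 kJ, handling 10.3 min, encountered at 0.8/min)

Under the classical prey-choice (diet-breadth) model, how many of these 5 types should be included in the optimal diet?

1

E/h in descending order: roots 373, ant nests 116, ground squirrels 43.4, carrion scraps 23.2, spawning salmon 12.5 kJ/min. The optimal diet is the largest prefix of this list for which every included type satisfies E_i/h_i > R on the types above it.
Rate on top 1: 255.3. ant nests: 116 < 255.3 → exclude; stop.
Optimal diet: roots — 1 of 5 types.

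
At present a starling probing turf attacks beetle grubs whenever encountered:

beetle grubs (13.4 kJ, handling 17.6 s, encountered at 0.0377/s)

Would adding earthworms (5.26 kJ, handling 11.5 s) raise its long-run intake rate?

Yes

Current rate: (0.0377×13.4)/(1 + 0.0377×17.6) = 0.3037 kJ/s.
Profitability of earthworms: 5.26/11.5 = 0.4574 kJ/s.
0.4574 > 0.3037, so adding earthworms raises the average — include it.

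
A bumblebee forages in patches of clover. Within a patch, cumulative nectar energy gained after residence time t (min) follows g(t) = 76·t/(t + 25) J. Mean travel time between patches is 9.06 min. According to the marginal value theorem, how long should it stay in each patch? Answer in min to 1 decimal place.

15.0 min

Optimal t* satisfies g'(t*) = g(t*)/(T + t*).
g'(t) = 76·25/(t + 25)². Setting 76·25/(t+25)² = 76t/[(t+25)(9.06+t)] gives 25(9.06+t) = t(t+25), so t² = 25×9.06 = 226.5.
t* = √226.5 = 15.05 min.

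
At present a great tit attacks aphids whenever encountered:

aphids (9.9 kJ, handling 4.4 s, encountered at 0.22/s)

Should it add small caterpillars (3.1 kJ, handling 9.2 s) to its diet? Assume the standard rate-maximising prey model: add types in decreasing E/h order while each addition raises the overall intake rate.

No

Intake rate on the current diet: R = (0.22×9.9) / (1 + 0.22×4.4) = 2.178/1.968 = 1.107 kJ/s.
Profitability of small caterpillars: 3.1/9.2 = 0.337 kJ/s.
Since 0.337 < R, time spent handling small caterpillars is better spent searching.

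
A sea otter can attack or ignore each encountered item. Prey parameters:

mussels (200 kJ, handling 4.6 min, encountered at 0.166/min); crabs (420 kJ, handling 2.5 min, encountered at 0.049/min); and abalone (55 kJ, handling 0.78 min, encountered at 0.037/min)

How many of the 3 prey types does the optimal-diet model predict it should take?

Profitabilities (E/h, kJ/min): crabs 168, abalone 70.5, mussels 43.5. Add prey in this order while the next type's profitability exceeds the intake rate on those already taken.
Rate on top 1: 18.33. abalone: 70.5 > 18.33 → include.
Rate on top 2: 19.64. mussels: 43.5 > 19.64 → include.
Optimal diet: crabs, abalone, mussels — 3 of 3 types.

3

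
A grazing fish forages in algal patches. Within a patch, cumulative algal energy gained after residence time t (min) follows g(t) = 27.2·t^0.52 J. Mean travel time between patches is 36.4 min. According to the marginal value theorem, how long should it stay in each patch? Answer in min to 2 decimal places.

39.43 min

Optimal t* satisfies g'(t*) = g(t*)/(T + t*).
g'(t) = 0.52·27.2·t^-0.48. Setting 0.52·27.2·t^-0.48 = 27.2·t^0.52/(36.4+t) gives 0.52(36.4+t) = t, so 0.48·t = 0.52×36.4.
t* = 0.52×36.4/0.48 = 39.43 min.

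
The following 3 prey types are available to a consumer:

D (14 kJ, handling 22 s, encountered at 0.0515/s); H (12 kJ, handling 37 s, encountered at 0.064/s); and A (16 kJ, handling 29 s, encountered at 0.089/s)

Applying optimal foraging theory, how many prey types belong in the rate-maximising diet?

2

E/h in descending order: D 0.636, A 0.552, H 0.324 kJ/s. The optimal diet is the largest prefix of this list for which every included type satisfies E_i/h_i > R on the types above it.
Rate on top 1: 0.338. A: 0.552 > 0.338 → include.
Rate on top 2: 0.455. H: 0.324 < 0.455 → exclude; stop.
Optimal diet: D, A — 2 of 3 types.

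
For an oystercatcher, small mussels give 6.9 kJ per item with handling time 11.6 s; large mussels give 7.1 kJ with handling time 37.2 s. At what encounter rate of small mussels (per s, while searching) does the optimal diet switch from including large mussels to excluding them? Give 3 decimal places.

0.041 per s

Drop large mussels once their profitability E₂/h₂ falls below the rate achievable on small mussels alone: E₂/h₂ = λE₁/(1 + λh₁).
Solve for λ: λE₁h₂ = E₂(1 + λh₁) → λ(E₁h₂ − E₂h₁) = E₂ → λ = E₂/(E₁h₂ − E₂h₁).
λ = 7.1/(6.9×37.2 − 7.1×11.6) = 7.1/174.3 = 0.04073 per s.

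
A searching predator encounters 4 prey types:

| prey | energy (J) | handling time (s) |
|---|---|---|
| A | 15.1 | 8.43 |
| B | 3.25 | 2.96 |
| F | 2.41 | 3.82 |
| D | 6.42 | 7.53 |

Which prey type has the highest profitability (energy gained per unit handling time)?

Profitability E/h (J/s): A = 15.1/8.43 = 1.79, B = 3.25/2.96 = 1.1, F = 2.41/3.82 = 0.631, D = 6.42/7.53 = 0.853.
Ranked: A > B > D > F.

A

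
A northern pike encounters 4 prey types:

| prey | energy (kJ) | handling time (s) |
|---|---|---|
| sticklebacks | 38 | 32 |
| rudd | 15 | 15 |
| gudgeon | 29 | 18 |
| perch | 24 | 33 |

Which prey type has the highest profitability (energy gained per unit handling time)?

In descending order of E/h:
gudgeon: 29/18 = 1.61 kJ/s
sticklebacks: 38/32 = 1.19 kJ/s
rudd: 15/15 = 1 kJ/s
perch: 24/33 = 0.727 kJ/s

gudgeon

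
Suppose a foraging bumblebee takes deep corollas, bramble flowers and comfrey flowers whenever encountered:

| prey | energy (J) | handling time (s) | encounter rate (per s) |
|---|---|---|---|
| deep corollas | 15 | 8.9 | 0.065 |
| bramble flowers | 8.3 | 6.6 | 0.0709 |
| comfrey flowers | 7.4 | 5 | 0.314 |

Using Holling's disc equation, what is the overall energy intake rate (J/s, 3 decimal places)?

R = Σλ_iE_i / (1 + Σλ_ih_i)
Numerator: 0.065×15 + 0.0709×8.3 + 0.314×7.4 = 3.887
Denominator: 1 + 0.065×8.9 + 0.0709×6.6 + 0.314×5 = 3.616
R = 3.887/3.616 = 1.075 J/s

1.075 J/s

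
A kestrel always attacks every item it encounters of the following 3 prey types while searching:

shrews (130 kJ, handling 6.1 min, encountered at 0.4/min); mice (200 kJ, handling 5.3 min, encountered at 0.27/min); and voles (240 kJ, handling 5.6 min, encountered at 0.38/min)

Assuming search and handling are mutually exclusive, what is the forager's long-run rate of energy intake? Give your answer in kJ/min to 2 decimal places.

R = (0.4×130 + 0.27×200 + 0.38×240) / (1 + 0.4×6.1 + 0.27×5.3 + 0.38×5.6) = 197.2/6.999 = 28.18 kJ/min.

28.18 kJ/min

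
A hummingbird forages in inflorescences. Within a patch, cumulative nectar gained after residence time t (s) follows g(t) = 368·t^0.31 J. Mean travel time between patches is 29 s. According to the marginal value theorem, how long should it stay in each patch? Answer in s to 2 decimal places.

By the marginal value theorem, leave when the instantaneous gain rate g'(t) equals the habitat-wide average g(t)/(T + t).
g'(t) = 0.31·368·t^-0.69. Setting 0.31·368·t^-0.69 = 368·t^0.31/(29+t) gives 0.31(29+t) = t, so 0.69·t = 0.31×29.
t* = 0.31×29/0.69 = 13.03 s.

13.03 s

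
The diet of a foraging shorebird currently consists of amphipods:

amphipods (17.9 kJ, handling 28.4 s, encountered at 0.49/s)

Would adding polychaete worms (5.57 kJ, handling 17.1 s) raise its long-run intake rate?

Current rate: (0.49×17.9)/(1 + 0.49×28.4) = 0.588 kJ/s.
polychaete worms: E/h = 5.57/17.1 = 0.3257 kJ/s.
0.3257 < 0.588, so adding polychaete worms would lower the average — exclude it.

No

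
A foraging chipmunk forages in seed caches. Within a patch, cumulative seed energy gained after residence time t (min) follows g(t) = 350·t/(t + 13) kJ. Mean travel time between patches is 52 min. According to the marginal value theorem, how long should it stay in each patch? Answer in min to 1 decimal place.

Maximise g(t)/(T+t): set derivative to zero → g'(t)(T+t) = g(t).
g'(t) = 350·13/(t + 13)². Setting 350·13/(t+13)² = 350t/[(t+13)(52+t)] gives 13(52+t) = t(t+13), so t² = 13×52 = 676.
t* = √676 = 26 min.

26.0 min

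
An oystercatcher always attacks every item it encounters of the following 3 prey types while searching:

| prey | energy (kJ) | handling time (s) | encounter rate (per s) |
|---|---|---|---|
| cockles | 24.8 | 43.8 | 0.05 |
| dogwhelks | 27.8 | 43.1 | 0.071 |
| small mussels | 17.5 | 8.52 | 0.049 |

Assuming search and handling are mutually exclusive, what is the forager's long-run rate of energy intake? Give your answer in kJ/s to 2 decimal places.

0.61 kJ/s

Energy encountered per unit search time: 0.05×24.8 + 0.071×27.8 + 0.049×17.5 = 4.071 kJ/s.
Handling time per unit search time: 0.05×43.8 + 0.071×43.1 + 0.049×8.52 = 5.668.
Rate = 4.071/(1 + 5.668) = 0.6106 kJ/s.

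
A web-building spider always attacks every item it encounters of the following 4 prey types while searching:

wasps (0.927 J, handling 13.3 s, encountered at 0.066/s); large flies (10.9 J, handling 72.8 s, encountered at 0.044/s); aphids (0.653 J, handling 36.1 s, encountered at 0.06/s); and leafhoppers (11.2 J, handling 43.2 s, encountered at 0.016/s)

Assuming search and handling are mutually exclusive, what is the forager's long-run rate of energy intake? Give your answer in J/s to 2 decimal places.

Energy encountered per unit search time: 0.066×0.927 + 0.044×10.9 + 0.06×0.653 + 0.016×11.2 = 0.7592 J/s.
Handling time per unit search time: 0.066×13.3 + 0.044×72.8 + 0.06×36.1 + 0.016×43.2 = 6.938.
Rate = 0.7592/(1 + 6.938) = 0.09563 J/s.

0.10 J/s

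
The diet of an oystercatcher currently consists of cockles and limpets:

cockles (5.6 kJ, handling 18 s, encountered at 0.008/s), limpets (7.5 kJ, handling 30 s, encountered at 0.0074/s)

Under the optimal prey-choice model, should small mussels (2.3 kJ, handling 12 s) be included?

Yes

Current rate: (0.008×5.6 + 0.0074×7.5)/(1 + 0.008×18 + 0.0074×30) = 0.07343 kJ/s.
Profitability of small mussels: 2.3/12 = 0.1917 kJ/s.
0.1917 > 0.07343, so adding small mussels raises the average — include it.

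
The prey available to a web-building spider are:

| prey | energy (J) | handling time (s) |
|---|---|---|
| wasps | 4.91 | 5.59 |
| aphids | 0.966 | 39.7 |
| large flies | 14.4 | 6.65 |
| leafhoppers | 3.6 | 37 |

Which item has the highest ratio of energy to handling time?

large flies

In descending order of E/h:
large flies: 14.4/6.65 = 2.17 J/s
wasps: 4.91/5.59 = 0.878 J/s
leafhoppers: 3.6/37 = 0.0973 J/s
aphids: 0.966/39.7 = 0.0243 J/s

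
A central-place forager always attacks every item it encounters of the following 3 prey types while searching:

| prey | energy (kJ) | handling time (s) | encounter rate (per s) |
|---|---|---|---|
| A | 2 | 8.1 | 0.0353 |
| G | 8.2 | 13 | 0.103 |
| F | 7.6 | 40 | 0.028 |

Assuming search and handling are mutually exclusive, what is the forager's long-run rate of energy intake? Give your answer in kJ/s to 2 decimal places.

0.30 kJ/s

R = Σλ_iE_i / (1 + Σλ_ih_i)
Numerator: 0.0353×2 + 0.103×8.2 + 0.028×7.6 = 1.128
Denominator: 1 + 0.0353×8.1 + 0.103×13 + 0.028×40 = 3.745
R = 1.128/3.745 = 0.3012 kJ/s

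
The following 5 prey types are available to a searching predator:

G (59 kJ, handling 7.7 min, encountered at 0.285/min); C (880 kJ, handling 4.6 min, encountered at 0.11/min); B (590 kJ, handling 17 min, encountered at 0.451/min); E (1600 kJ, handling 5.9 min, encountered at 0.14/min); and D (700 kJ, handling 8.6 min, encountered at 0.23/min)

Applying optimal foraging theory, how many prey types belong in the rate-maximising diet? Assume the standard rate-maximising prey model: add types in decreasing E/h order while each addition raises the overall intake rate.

Profitabilities (E/h, kJ/min): E 271, C 191, D 81.4, B 34.7, G 7.66. Add prey in this order while the next type's profitability exceeds the intake rate on those already taken.
Rate on top 1: 122.7. C: 191 > 122.7 → include.
Rate on top 2: 137.6. D: 81.4 < 137.6 → exclude; stop.
Optimal diet: E, C — 2 of 5 types.

2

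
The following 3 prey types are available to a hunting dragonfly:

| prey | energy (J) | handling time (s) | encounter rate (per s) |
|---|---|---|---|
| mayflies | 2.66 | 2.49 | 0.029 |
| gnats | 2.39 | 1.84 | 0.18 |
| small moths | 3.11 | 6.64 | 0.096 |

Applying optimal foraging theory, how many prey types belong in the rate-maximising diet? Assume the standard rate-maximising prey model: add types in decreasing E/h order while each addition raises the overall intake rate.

3

E/h in descending order: gnats 1.3, mayflies 1.07, small moths 0.468 J/s. The optimal diet is the largest prefix of this list for which every included type satisfies E_i/h_i > R on the types above it.
Rate on top 1: 0.3232. mayflies: 1.07 > 0.3232 → include.
Rate on top 2: 0.3615. small moths: 0.468 > 0.3615 → include.
Optimal diet: gnats, mayflies, small moths — 3 of 3 types.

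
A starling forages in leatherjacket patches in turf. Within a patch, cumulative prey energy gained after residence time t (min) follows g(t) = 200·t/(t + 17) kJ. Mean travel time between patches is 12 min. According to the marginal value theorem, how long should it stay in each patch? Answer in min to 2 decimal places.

Maximise g(t)/(T+t): set derivative to zero → g'(t)(T+t) = g(t).
g'(t) = 200·17/(t + 17)². Setting 200·17/(t+17)² = 200t/[(t+17)(12+t)] gives 17(12+t) = t(t+17), so t² = 17×12 = 204.
t* = √204 = 14.28 min.

14.28 min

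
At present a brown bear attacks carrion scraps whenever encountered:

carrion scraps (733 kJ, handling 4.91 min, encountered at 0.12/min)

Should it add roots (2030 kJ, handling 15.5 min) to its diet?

Current rate: (0.12×733)/(1 + 0.12×4.91) = 55.35 kJ/min.
roots: E/h = 2030/15.5 = 131 kJ/min.
Since 131 > R, including roots increases the long-run rate.

Yes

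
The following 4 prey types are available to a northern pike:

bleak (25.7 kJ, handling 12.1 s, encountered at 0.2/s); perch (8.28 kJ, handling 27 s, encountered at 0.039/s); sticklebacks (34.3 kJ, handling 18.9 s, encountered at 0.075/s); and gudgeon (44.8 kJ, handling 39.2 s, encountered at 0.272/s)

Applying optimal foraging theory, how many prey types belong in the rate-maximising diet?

2

E/h in descending order: bleak 2.12, sticklebacks 1.81, gudgeon 1.14, perch 0.307 kJ/s. The optimal diet is the largest prefix of this list for which every included type satisfies E_i/h_i > R on the types above it.
Rate on top 1: 1.503. sticklebacks: 1.81 > 1.503 → include.
Rate on top 2: 1.594. gudgeon: 1.14 < 1.594 → exclude; stop.
Optimal diet: bleak, sticklebacks — 2 of 4 types.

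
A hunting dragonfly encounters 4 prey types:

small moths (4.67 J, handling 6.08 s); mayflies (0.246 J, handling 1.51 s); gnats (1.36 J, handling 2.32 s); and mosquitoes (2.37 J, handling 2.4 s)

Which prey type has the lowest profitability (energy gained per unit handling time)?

Profitability E/h (J/s): small moths = 4.67/6.08 = 0.768, mayflies = 0.246/1.51 = 0.163, gnats = 1.36/2.32 = 0.586, mosquitoes = 2.37/2.4 = 0.988.
Ranked: mosquitoes > small moths > gnats > mayflies.

mayflies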